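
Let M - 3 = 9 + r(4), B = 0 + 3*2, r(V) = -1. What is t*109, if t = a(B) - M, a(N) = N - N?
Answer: -1199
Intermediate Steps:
B = 6 (B = 0 + 6 = 6)
M = 11 (M = 3 + (9 - 1) = 3 + 8 = 11)
a(N) = 0
t = -11 (t = 0 - 1*11 = 0 - 11 = -11)
t*109 = -11*109 = -1199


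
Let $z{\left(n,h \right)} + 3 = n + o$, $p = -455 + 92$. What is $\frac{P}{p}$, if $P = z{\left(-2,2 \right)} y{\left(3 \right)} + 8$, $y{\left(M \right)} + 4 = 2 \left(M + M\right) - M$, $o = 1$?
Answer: $\frac{4}{121} \approx 0.033058$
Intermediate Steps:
$p = -363$
$z{\left(n,h \right)} = -2 + n$ ($z{\left(n,h \right)} = -3 + \left(n + 1\right) = -3 + \left(1 + n\right) = -2 + n$)
$y{\left(M \right)} = -4 + 3 M$ ($y{\left(M \right)} = -4 - \left(M - 2 \left(M + M\right)\right) = -4 - \left(M - 4 M\right) = -4 + \left(4 M - M\right) = -4 + 3 M$)
$P = -12$ ($P = \left(-2 - 2\right) \left(-4 + 3 \cdot 3\right) + 8 = - 4 \left(-4 + 9\right) + 8 = \left(-4\right) 5 + 8 = -20 + 8 = -12$)
$\frac{P}{p} = - \frac{12}{-363} = \left(-12\right) \left(- \frac{1}{363}\right) = \frac{4}{121}$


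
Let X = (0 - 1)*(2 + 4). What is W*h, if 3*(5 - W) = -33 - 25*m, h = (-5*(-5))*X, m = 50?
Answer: -64900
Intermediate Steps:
X = -6 (X = -1*6 = -6)
h = -150 (h = -5*(-5)*(-6) = 25*(-6) = -150)
W = 1298/3 (W = 5 - (-33 - 25*50)/3 = 5 - (-33 - 1250)/3 = 5 - ⅓*(-1283) = 5 + 1283/3 = 1298/3 ≈ 432.67)
W*h = (1298/3)*(-150) = -64900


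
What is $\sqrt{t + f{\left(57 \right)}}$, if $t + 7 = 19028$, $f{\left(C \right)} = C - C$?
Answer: $\sqrt{19021} \approx 137.92$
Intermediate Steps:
$f{\left(C \right)} = 0$
$t = 19021$ ($t = -7 + 19028 = 19021$)
$\sqrt{t + f{\left(57 \right)}} = \sqrt{19021 + 0} = \sqrt{19021}$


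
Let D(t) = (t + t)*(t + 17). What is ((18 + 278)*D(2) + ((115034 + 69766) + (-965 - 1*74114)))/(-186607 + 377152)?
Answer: 132217/190545 ≈ 0.69389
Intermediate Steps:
D(t) = 2*t*(17 + t) (D(t) = (2*t)*(17 + t) = 2*t*(17 + t))
((18 + 278)*D(2) + ((115034 + 69766) + (-965 - 1*74114)))/(-186607 + 377152) = ((18 + 278)*(2*2*(17 + 2)) + ((115034 + 69766) + (-965 - 1*74114)))/(-186607 + 377152) = (296*(2*2*19) + (184800 + (-965 - 74114)))/190545 = (296*76 + (184800 - 75079))*(1/190545) = (22496 + 109721)*(1/190545) = 132217*(1/190545) = 132217/190545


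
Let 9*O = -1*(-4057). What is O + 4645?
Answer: 45862/9 ≈ 5095.8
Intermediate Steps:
O = 4057/9 (O = (-1*(-4057))/9 = (⅑)*4057 = 4057/9 ≈ 450.78)
O + 4645 = 4057/9 + 4645 = 45862/9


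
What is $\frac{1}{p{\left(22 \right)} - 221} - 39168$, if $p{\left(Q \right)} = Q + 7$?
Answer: $- \frac{7520257}{192} \approx -39168.0$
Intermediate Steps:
$p{\left(Q \right)} = 7 + Q$
$\frac{1}{p{\left(22 \right)} - 221} - 39168 = \frac{1}{\left(7 + 22\right) - 221} - 39168 = \frac{1}{29 - 221} - 39168 = \frac{1}{-192} - 39168 = - \frac{1}{192} - 39168 = - \frac{7520257}{192}$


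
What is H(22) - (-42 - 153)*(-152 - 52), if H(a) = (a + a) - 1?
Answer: -39737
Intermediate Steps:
H(a) = -1 + 2*a (H(a) = 2*a - 1 = -1 + 2*a)
H(22) - (-42 - 153)*(-152 - 52) = (-1 + 2*22) - (-42 - 153)*(-152 - 52) = (-1 + 44) - (-195)*(-204) = 43 - 1*39780 = 43 - 39780 = -39737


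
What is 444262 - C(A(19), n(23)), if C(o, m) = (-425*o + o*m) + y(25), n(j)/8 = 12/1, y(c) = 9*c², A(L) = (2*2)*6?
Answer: 446533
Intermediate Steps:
A(L) = 24 (A(L) = 4*6 = 24)
n(j) = 96 (n(j) = 8*(12/1) = 8*(12*1) = 8*12 = 96)
C(o, m) = 5625 - 425*o + m*o (C(o, m) = (-425*o + o*m) + 9*25² = (-425*o + m*o) + 9*625 = (-425*o + m*o) + 5625 = 5625 - 425*o + m*o)
444262 - C(A(19), n(23)) = 444262 - (5625 - 425*24 + 96*24) = 444262 - (5625 - 10200 + 2304) = 444262 - 1*(-2271) = 444262 + 2271 = 446533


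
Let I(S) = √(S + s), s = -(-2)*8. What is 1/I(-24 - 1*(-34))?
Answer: √26/26 ≈ 0.19612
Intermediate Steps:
s = 16 (s = -2*(-8) = 16)
I(S) = √(16 + S) (I(S) = √(S + 16) = √(16 + S))
1/I(-24 - 1*(-34)) = 1/(√(16 + (-24 - 1*(-34)))) = 1/(√(16 + (-24 + 34))) = 1/(√(16 + 10)) = 1/(√26) = √26/26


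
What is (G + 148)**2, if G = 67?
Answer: 46225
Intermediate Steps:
(G + 148)**2 = (67 + 148)**2 = 215**2 = 46225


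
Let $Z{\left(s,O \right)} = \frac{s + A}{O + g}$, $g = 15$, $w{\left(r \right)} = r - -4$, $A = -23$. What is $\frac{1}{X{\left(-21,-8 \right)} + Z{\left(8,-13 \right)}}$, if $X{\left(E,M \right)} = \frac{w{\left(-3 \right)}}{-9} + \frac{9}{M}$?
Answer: $- \frac{72}{629} \approx -0.11447$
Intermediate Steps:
$w{\left(r \right)} = 4 + r$ ($w{\left(r \right)} = r + 4 = 4 + r$)
$X{\left(E,M \right)} = - \frac{1}{9} + \frac{9}{M}$ ($X{\left(E,M \right)} = \frac{4 - 3}{-9} + \frac{9}{M} = 1 \left(- \frac{1}{9}\right) + \frac{9}{M} = - \frac{1}{9} + \frac{9}{M}$)
$Z{\left(s,O \right)} = \frac{-23 + s}{15 + O}$ ($Z{\left(s,O \right)} = \frac{s - 23}{O + 15} = \frac{-23 + s}{15 + O}$)
$\frac{1}{X{\left(-21,-8 \right)} + Z{\left(8,-13 \right)}} = \frac{1}{\frac{81 - -8}{9 \left(-8\right)} + \frac{-23 + 8}{15 - 13}} = \frac{1}{\frac{1}{9} \left(- \frac{1}{8}\right) \left(81 + 8\right) + \frac{1}{2} \left(-15\right)} = \frac{1}{\frac{1}{9} \left(- \frac{1}{8}\right) 89 + \frac{1}{2} \left(-15\right)} = \frac{1}{- \frac{89}{72} - \frac{15}{2}} = \frac{1}{- \frac{629}{72}} = - \frac{72}{629}$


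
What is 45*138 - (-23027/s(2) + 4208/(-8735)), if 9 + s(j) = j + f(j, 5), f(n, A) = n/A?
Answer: 784498189/288255 ≈ 2721.5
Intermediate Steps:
s(j) = -9 + 6*j/5 (s(j) = -9 + (j + j/5) = -9 + 6*j/5)
45*138 - (-23027/s(2) + 4208/(-8735)) = 45*138 - (-23027/(-9 + (6/5)*2) + 4208/(-8735)) = 6210 - (-23027/(-9 + 12/5) + 4208*(-1/8735)) = 6210 - (-23027/(-33/5) - 4208/8735) = 6210 - (-23027*(-5/33) - 4208/8735) = 6210 - (115135/33 - 4208/8735) = 6210 - 1*1005565361/288255 = 6210 - 1005565361/288255 = 784498189/288255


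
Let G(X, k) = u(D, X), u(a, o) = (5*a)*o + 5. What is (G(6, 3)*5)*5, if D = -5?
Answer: -3625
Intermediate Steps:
u(a, o) = 5 + 5*a*o (u(a, o) = 5*a*o + 5 = 5 + 5*a*o)
G(X, k) = 5 - 25*X (G(X, k) = 5 + 5*(-5)*X = 5 - 25*X)
(G(6, 3)*5)*5 = ((5 - 25*6)*5)*5 = ((5 - 150)*5)*5 = -145*5*5 = -725*5 = -3625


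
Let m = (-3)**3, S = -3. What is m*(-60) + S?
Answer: 1617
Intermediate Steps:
m = -27
m*(-60) + S = -27*(-60) - 3 = 1620 - 3 = 1617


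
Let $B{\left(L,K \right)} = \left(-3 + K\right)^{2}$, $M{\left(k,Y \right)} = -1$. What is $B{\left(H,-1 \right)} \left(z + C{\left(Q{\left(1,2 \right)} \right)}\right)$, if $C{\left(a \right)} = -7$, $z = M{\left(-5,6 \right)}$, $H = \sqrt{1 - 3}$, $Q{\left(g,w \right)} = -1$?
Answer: $-128$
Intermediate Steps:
$H = i \sqrt{2}$ ($H = \sqrt{-2} = i \sqrt{2} \approx 1.4142 i$)
$z = -1$
$B{\left(H,-1 \right)} \left(z + C{\left(Q{\left(1,2 \right)} \right)}\right) = \left(-3 - 1\right)^{2} \left(-1 - 7\right) = \left(-4\right)^{2} \left(-8\right) = 16 \left(-8\right) = -128$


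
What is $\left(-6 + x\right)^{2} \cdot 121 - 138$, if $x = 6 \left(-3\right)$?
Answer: $69558$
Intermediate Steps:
$x = -18$
$\left(-6 + x\right)^{2} \cdot 121 - 138 = \left(-6 - 18\right)^{2} \cdot 121 - 138 = \left(-24\right)^{2} \cdot 121 - 138 = 576 \cdot 121 - 138 = 69696 - 138 = 69558$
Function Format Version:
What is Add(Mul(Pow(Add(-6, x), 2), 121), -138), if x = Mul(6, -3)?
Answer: 69558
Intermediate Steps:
x = -18
Add(Mul(Pow(Add(-6, x), 2), 121), -138) = Add(Mul(Pow(Add(-6, -18), 2), 121), -138) = Add(Mul(Pow(-24, 2), 121), -138) = Add(Mul(576, 121), -138) = Add(69696, -138) = 69558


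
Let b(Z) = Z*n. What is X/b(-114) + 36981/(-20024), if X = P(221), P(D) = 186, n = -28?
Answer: -4763287/2663192 ≈ -1.7886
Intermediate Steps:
b(Z) = -28*Z (b(Z) = Z*(-28) = -28*Z)
X = 186
X/b(-114) + 36981/(-20024) = 186/((-28*(-114))) + 36981/(-20024) = 186/3192 + 36981*(-1/20024) = 186*(1/3192) - 36981/20024 = 31/532 - 36981/20024 = -4763287/2663192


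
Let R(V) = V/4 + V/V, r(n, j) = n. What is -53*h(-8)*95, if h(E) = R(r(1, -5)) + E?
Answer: 135945/4 ≈ 33986.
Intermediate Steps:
R(V) = 1 + V/4 (R(V) = V*(¼) + 1 = V/4 + 1 = 1 + V/4)
h(E) = 5/4 + E (h(E) = (1 + (¼)*1) + E = (1 + ¼) + E = 5/4 + E)
-53*h(-8)*95 = -53*(5/4 - 8)*95 = -53*(-27/4)*95 = (1431/4)*95 = 135945/4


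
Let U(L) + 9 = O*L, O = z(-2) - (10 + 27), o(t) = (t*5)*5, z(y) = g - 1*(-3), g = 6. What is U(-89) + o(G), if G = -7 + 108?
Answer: 5008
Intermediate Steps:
G = 101
z(y) = 9 (z(y) = 6 - 1*(-3) = 6 + 3 = 9)
o(t) = 25*t (o(t) = (5*t)*5 = 25*t)
O = -28 (O = 9 - (10 + 27) = 9 - 1*37 = 9 - 37 = -28)
U(L) = -9 - 28*L
U(-89) + o(G) = (-9 - 28*(-89)) + 25*101 = (-9 + 2492) + 2525 = 2483 + 2525 = 5008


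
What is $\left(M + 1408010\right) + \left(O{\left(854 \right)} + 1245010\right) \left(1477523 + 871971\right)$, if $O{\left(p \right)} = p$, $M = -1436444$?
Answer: $2927149964382$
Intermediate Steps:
$\left(M + 1408010\right) + \left(O{\left(854 \right)} + 1245010\right) \left(1477523 + 871971\right) = \left(-1436444 + 1408010\right) + \left(854 + 1245010\right) \left(1477523 + 871971\right) = -28434 + 1245864 \cdot 2349494 = -28434 + 2927149992816 = 2927149964382$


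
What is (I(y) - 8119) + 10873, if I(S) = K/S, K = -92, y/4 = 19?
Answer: 52303/19 ≈ 2752.8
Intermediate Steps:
y = 76 (y = 4*19 = 76)
I(S) = -92/S
(I(y) - 8119) + 10873 = (-92/76 - 8119) + 10873 = (-92*1/76 - 8119) + 10873 = (-23/19 - 8119) + 10873 = -154284/19 + 10873 = 52303/19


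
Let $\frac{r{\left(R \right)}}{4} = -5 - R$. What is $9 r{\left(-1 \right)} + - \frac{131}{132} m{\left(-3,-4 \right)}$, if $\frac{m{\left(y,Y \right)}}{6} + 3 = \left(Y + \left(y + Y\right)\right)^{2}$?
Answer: $- \frac{9313}{11} \approx -846.64$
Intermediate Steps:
$r{\left(R \right)} = -20 - 4 R$ ($r{\left(R \right)} = 4 \left(-5 - R\right) = -20 - 4 R$)
$m{\left(y,Y \right)} = -18 + 6 \left(y + 2 Y\right)^{2}$ ($m{\left(y,Y \right)} = -18 + 6 \left(Y + \left(y + Y\right)\right)^{2} = -18 + 6 \left(Y + \left(Y + y\right)\right)^{2} = -18 + 6 \left(y + 2 Y\right)^{2}$)
$9 r{\left(-1 \right)} + - \frac{131}{132} m{\left(-3,-4 \right)} = 9 \left(-20 - -4\right) + - \frac{131}{132} \left(-18 + 6 \left(-3 + 2 \left(-4\right)\right)^{2}\right) = 9 \left(-20 + 4\right) + \left(-131\right) \frac{1}{132} \left(-18 + 6 \left(-3 - 8\right)^{2}\right) = 9 \left(-16\right) - \frac{131 \left(-18 + 6 \left(-11\right)^{2}\right)}{132} = -144 - \frac{131 \left(-18 + 6 \cdot 121\right)}{132} = -144 - \frac{131 \left(-18 + 726\right)}{132} = -144 - \frac{7729}{11} = - \frac{9313}{11}$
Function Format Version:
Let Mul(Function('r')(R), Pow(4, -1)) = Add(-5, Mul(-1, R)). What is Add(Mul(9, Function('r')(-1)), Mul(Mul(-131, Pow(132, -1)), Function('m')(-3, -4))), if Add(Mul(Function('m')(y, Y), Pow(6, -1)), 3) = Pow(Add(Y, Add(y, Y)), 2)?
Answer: Rational(-9313, 11) ≈ -846.64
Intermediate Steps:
Function('r')(R) = Add(-20, Mul(-4, R)) (Function('r')(R) = Mul(4, Add(-5, Mul(-1, R))) = Add(-20, Mul(-4, R)))
Function('m')(y, Y) = Add(-18, Mul(6, Pow(Add(y, Mul(2, Y)), 2))) (Function('m')(y, Y) = Add(-18, Mul(6, Pow(Add(Y, Add(y, Y)), 2))) = Add(-18, Mul(6, Pow(Add(Y, Add(Y, y)), 2))) = Add(-18, Mul(6, Pow(Add(y, Mul(2, Y)), 2))))
Add(Mul(9, Function('r')(-1)), Mul(Mul(-131, Pow(132, -1)), Function('m')(-3, -4))) = Add(Mul(9, Add(-20, Mul(-4, -1))), Mul(Mul(-131, Pow(132, -1)), Add(-18, Mul(6, Pow(Add(-3, Mul(2, -4)), 2))))) = Add(Mul(9, Add(-20, 4)), Mul(Mul(-131, Rational(1, 132)), Add(-18, Mul(6, Pow(Add(-3, -8), 2))))) = Add(Mul(9, -16), Mul(Rational(-131, 132), Add(-18, Mul(6, Pow(-11, 2))))) = Add(-144, Mul(Rational(-131, 132), Add(-18, Mul(6, 121)))) = Add(-144, Mul(Rational(-131, 132), Add(-18, 726))) = Add(-144, Mul(Rational(-131, 132), 708)) = Add(-144, Rational(-7729, 11)) = Rational(-9313, 11)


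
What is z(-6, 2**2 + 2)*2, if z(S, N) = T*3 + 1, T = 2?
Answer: 14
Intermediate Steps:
z(S, N) = 7 (z(S, N) = 2*3 + 1 = 6 + 1 = 7)
z(-6, 2**2 + 2)*2 = 7*2 = 14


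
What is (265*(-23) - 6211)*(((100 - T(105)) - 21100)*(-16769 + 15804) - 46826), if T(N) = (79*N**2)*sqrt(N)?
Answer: -248804849244 - 10343080707750*sqrt(105) ≈ -1.0623e+14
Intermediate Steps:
T(N) = 79*N**(5/2)
(265*(-23) - 6211)*(((100 - T(105)) - 21100)*(-16769 + 15804) - 46826) = (265*(-23) - 6211)*(((100 - 79*105**(5/2)) - 21100)*(-16769 + 15804) - 46826) = (-6095 - 6211)*(((100 - 79*11025*sqrt(105)) - 21100)*(-965) - 46826) = -12306*(((100 - 870975*sqrt(105)) - 21100)*(-965) - 46826) = -12306*((-21000 - 870975*sqrt(105))*(-965) - 46826) = -12306*((20265000 + 840490875*sqrt(105)) - 46826) = -12306*(20218174 + 840490875*sqrt(105)) = -248804849244 - 10343080707750*sqrt(105)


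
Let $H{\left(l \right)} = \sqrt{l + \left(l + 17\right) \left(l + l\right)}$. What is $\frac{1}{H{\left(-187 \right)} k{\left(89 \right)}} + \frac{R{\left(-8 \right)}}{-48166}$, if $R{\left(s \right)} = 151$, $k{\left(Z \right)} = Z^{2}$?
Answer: $- \frac{151}{48166} + \frac{\sqrt{63393}}{502135953} \approx -0.0031345$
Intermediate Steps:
$H{\left(l \right)} = \sqrt{l + 2 l \left(17 + l\right)}$ ($H{\left(l \right)} = \sqrt{l + \left(17 + l\right) 2 l} = \sqrt{l + 2 l \left(17 + l\right)}$)
$\frac{1}{H{\left(-187 \right)} k{\left(89 \right)}} + \frac{R{\left(-8 \right)}}{-48166} = \frac{1}{\sqrt{- 187 \left(35 + 2 \left(-187\right)\right)} 89^{2}} + \frac{151}{-48166} = \frac{1}{\sqrt{- 187 \left(35 - 374\right)} 7921} + 151 \left(- \frac{1}{48166}\right) = \frac{1}{\sqrt{\left(-187\right) \left(-339\right)}} \frac{1}{7921} - \frac{151}{48166} = \frac{1}{\sqrt{63393}} \cdot \frac{1}{7921} - \frac{151}{48166} = \frac{\sqrt{63393}}{63393} \cdot \frac{1}{7921} - \frac{151}{48166} = \frac{\sqrt{63393}}{502135953} - \frac{151}{48166} = - \frac{151}{48166} + \frac{\sqrt{63393}}{502135953}$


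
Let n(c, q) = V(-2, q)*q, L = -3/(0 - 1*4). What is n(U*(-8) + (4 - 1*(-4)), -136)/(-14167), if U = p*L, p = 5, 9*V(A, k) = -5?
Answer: -680/127503 ≈ -0.0053332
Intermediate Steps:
V(A, k) = -5/9 (V(A, k) = (1/9)*(-5) = -5/9)
L = 3/4 (L = -3/(0 - 4) = -3/(-4) = -3*(-1/4) = 3/4 ≈ 0.75000)
U = 15/4 (U = 5*(3/4) = 15/4 ≈ 3.7500)
n(c, q) = -5*q/9
n(U*(-8) + (4 - 1*(-4)), -136)/(-14167) = -5/9*(-136)/(-14167) = (680/9)*(-1/14167) = -680/127503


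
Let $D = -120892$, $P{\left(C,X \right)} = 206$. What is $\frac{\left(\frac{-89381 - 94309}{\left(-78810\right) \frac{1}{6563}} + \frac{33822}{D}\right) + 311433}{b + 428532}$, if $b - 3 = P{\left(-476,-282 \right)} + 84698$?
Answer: $\frac{51881950578843}{81529821876838} \approx 0.63636$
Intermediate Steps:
$b = 84907$ ($b = 3 + \left(206 + 84698\right) = 3 + 84904 = 84907$)
$\frac{\left(\frac{-89381 - 94309}{\left(-78810\right) \frac{1}{6563}} + \frac{33822}{D}\right) + 311433}{b + 428532} = \frac{\left(\frac{-89381 - 94309}{\left(-78810\right) \frac{1}{6563}} + \frac{33822}{-120892}\right) + 311433}{84907 + 428532} = \frac{\left(- \frac{183690}{\left(-78810\right) \frac{1}{6563}} + 33822 \left(- \frac{1}{120892}\right)\right) + 311433}{513439} = \left(\left(- \frac{183690}{- \frac{78810}{6563}} - \frac{16911}{60446}\right) + 311433\right) \frac{1}{513439} = \left(\left(\left(-183690\right) \left(- \frac{6563}{78810}\right) - \frac{16911}{60446}\right) + 311433\right) \frac{1}{513439} = \left(\left(\frac{40185249}{2627} - \frac{16911}{60446}\right) + 311433\right) \frac{1}{513439} = \left(\frac{2428993135857}{158791642} + 311433\right) \frac{1}{513439} = \frac{51881950578843}{158791642} \cdot \frac{1}{513439} = \frac{51881950578843}{81529821876838}$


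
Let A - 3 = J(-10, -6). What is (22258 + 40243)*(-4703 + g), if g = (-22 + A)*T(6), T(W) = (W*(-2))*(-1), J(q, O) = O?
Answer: -312692503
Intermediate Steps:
T(W) = 2*W (T(W) = -2*W*(-1) = 2*W)
A = -3 (A = 3 - 6 = -3)
g = -300 (g = (-22 - 3)*(2*6) = -25*12 = -300)
(22258 + 40243)*(-4703 + g) = (22258 + 40243)*(-4703 - 300) = 62501*(-5003) = -312692503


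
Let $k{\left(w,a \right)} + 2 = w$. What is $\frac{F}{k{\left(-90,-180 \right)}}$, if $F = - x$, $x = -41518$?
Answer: $- \frac{20759}{46} \approx -451.28$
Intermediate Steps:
$k{\left(w,a \right)} = -2 + w$
$F = 41518$ ($F = \left(-1\right) \left(-41518\right) = 41518$)
$\frac{F}{k{\left(-90,-180 \right)}} = \frac{41518}{-2 - 90} = \frac{41518}{-92} = 41518 \left(- \frac{1}{92}\right) = - \frac{20759}{46}$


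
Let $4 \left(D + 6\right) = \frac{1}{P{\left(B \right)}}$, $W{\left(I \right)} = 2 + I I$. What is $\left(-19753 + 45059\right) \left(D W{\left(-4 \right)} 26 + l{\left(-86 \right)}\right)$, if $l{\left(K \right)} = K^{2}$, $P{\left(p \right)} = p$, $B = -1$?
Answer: $113143126$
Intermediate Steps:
$W{\left(I \right)} = 2 + I^{2}$
$D = - \frac{25}{4}$ ($D = -6 + \frac{1}{4 \left(-1\right)} = -6 + \frac{1}{4} \left(-1\right) = -6 - \frac{1}{4} = - \frac{25}{4} \approx -6.25$)
$\left(-19753 + 45059\right) \left(D W{\left(-4 \right)} 26 + l{\left(-86 \right)}\right) = \left(-19753 + 45059\right) \left(- \frac{25 \left(2 + \left(-4\right)^{2}\right)}{4} \cdot 26 + \left(-86\right)^{2}\right) = 25306 \left(- \frac{25 \left(2 + 16\right)}{4} \cdot 26 + 7396\right) = 25306 \left(\left(- \frac{25}{4}\right) 18 \cdot 26 + 7396\right) = 25306 \left(\left(- \frac{225}{2}\right) 26 + 7396\right) = 25306 \left(-2925 + 7396\right) = 25306 \cdot 4471 = 113143126$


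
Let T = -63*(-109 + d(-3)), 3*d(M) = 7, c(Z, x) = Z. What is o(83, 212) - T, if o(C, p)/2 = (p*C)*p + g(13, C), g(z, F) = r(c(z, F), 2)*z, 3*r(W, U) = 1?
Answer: 22361978/3 ≈ 7.4540e+6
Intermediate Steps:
r(W, U) = 1/3 (r(W, U) = (1/3)*1 = 1/3)
d(M) = 7/3 (d(M) = (1/3)*7 = 7/3)
T = 6720 (T = -63*(-109 + 7/3) = -63*(-320/3) = 6720)
g(z, F) = z/3
o(C, p) = 26/3 + 2*C*p**2 (o(C, p) = 2*((p*C)*p + (1/3)*13) = 2*((C*p)*p + 13/3) = 2*(C*p**2 + 13/3) = 2*(13/3 + C*p**2) = 26/3 + 2*C*p**2)
o(83, 212) - T = (26/3 + 2*83*212**2) - 1*6720 = (26/3 + 2*83*44944) - 6720 = (26/3 + 7460704) - 6720 = 22382138/3 - 6720 = 22361978/3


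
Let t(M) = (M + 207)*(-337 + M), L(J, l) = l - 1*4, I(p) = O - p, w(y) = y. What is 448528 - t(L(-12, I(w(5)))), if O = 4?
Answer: 517612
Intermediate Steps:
I(p) = 4 - p
L(J, l) = -4 + l (L(J, l) = l - 4 = -4 + l)
t(M) = (-337 + M)*(207 + M) (t(M) = (207 + M)*(-337 + M) = (-337 + M)*(207 + M))
448528 - t(L(-12, I(w(5)))) = 448528 - (-69759 + (-4 + (4 - 1*5))² - 130*(-4 + (4 - 1*5))) = 448528 - (-69759 + (-4 + (4 - 5))² - 130*(-4 + (4 - 5))) = 448528 - (-69759 + (-4 - 1)² - 130*(-4 - 1)) = 448528 - (-69759 + (-5)² - 130*(-5)) = 448528 - (-69759 + 25 + 650) = 448528 - 1*(-69084) = 448528 + 69084 = 517612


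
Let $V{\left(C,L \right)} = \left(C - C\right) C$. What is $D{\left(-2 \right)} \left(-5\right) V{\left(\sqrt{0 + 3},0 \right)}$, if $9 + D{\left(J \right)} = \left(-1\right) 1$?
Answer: $0$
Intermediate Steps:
$D{\left(J \right)} = -10$ ($D{\left(J \right)} = -9 - 1 = -10$)
$V{\left(C,L \right)} = 0$ ($V{\left(C,L \right)} = 0 C = 0$)
$D{\left(-2 \right)} \left(-5\right) V{\left(\sqrt{0 + 3},0 \right)} = \left(-10\right) \left(-5\right) 0 = 50 \cdot 0 = 0$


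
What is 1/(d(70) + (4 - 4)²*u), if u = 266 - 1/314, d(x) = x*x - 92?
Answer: 1/4808 ≈ 0.00020799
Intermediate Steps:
d(x) = -92 + x² (d(x) = x² - 92 = -92 + x²)
u = 83523/314 (u = 266 - 1*1/314 = 266 - 1/314 = 83523/314 ≈ 266.00)
1/(d(70) + (4 - 4)²*u) = 1/((-92 + 70²) + (4 - 4)²*(83523/314)) = 1/((-92 + 4900) + 0²*(83523/314)) = 1/(4808 + 0*(83523/314)) = 1/(4808 + 0) = 1/4808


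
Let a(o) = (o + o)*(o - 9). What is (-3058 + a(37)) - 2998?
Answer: -3984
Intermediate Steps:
a(o) = 2*o*(-9 + o) (a(o) = (2*o)*(-9 + o) = 2*o*(-9 + o))
(-3058 + a(37)) - 2998 = (-3058 + 2*37*(-9 + 37)) - 2998 = (-3058 + 2*37*28) - 2998 = (-3058 + 2072) - 2998 = -986 - 2998 = -3984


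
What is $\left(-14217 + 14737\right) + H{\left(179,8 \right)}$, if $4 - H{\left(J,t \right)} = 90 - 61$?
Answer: $495$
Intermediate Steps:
$H{\left(J,t \right)} = -25$ ($H{\left(J,t \right)} = 4 - \left(90 - 61\right) = 4 - 29 = -25$)
$\left(-14217 + 14737\right) + H{\left(179,8 \right)} = \left(-14217 + 14737\right) - 25 = 520 - 25 = 495$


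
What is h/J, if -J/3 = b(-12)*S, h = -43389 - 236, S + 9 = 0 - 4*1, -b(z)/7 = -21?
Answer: -43625/5733 ≈ -7.6095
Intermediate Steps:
b(z) = 147 (b(z) = -7*(-21) = 147)
S = -13 (S = -9 + (0 - 4*1) = -9 + (0 - 4) = -9 - 4 = -13)
h = -43625
J = 5733 (J = -441*(-13) = -3*(-1911) = 5733)
h/J = -43625/5733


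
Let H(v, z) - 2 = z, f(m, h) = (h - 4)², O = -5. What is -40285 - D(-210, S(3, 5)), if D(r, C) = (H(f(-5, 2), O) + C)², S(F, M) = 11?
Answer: -40349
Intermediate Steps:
f(m, h) = (-4 + h)²
H(v, z) = 2 + z
D(r, C) = (-3 + C)² (D(r, C) = ((2 - 5) + C)² = (-3 + C)²)
-40285 - D(-210, S(3, 5)) = -40285 - (-3 + 11)² = -40285 - 1*8² = -40285 - 1*64 = -40285 - 64 = -40349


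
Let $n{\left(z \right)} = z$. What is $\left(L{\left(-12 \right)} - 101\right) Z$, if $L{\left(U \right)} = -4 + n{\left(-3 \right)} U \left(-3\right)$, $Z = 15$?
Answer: $-3195$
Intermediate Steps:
$L{\left(U \right)} = -4 + 9 U$ ($L{\left(U \right)} = -4 + - 3 U \left(-3\right) = -4 + 9 U$)
$\left(L{\left(-12 \right)} - 101\right) Z = \left(\left(-4 + 9 \left(-12\right)\right) - 101\right) 15 = \left(\left(-4 - 108\right) - 101\right) 15 = \left(-112 - 101\right) 15 = \left(-213\right) 15 = -3195$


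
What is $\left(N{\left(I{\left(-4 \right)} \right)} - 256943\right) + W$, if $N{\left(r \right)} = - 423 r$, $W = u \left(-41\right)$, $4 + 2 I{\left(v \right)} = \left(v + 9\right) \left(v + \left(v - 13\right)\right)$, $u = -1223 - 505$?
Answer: $- \frac{326083}{2} \approx -1.6304 \cdot 10^{5}$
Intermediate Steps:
$u = -1728$ ($u = -1223 - 505 = -1728$)
$I{\left(v \right)} = -2 + \frac{\left(-13 + 2 v\right) \left(9 + v\right)}{2}$ ($I{\left(v \right)} = -2 + \frac{\left(v + 9\right) \left(v + \left(v - 13\right)\right)}{2} = -2 + \frac{\left(9 + v\right) \left(v + \left(v - 13\right)\right)}{2} = -2 + \frac{\left(9 + v\right) \left(v + \left(-13 + v\right)\right)}{2} = -2 + \frac{\left(9 + v\right) \left(-13 + 2 v\right)}{2} = -2 + \frac{\left(-13 + 2 v\right) \left(9 + v\right)}{2}$)
$W = 70848$ ($W = \left(-1728\right) \left(-41\right) = 70848$)
$\left(N{\left(I{\left(-4 \right)} \right)} - 256943\right) + W = \left(- 423 \left(- \frac{121}{2} + \left(-4\right)^{2} + \frac{5}{2} \left(-4\right)\right) - 256943\right) + 70848 = \left(- 423 \left(- \frac{121}{2} + 16 - 10\right) - 256943\right) + 70848 = \left(\left(-423\right) \left(- \frac{109}{2}\right) - 256943\right) + 70848 = \left(\frac{46107}{2} - 256943\right) + 70848 = - \frac{467779}{2} + 70848 = - \frac{326083}{2}$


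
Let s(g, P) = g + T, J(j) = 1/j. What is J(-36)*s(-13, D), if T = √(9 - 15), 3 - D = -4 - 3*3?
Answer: 13/36 - I*√6/36 ≈ 0.36111 - 0.068041*I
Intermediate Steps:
D = 16 (D = 3 - (-4 - 3*3) = 3 - (-4 - 9) = 3 - 1*(-13) = 3 + 13 = 16)
T = I*√6 (T = √(-6) = I*√6 ≈ 2.4495*I)
s(g, P) = g + I*√6
J(-36)*s(-13, D) = (-13 + I*√6)/(-36) = -(-13 + I*√6)/36 = 13/36 - I*√6/36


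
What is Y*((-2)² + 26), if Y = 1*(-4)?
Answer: -120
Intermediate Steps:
Y = -4
Y*((-2)² + 26) = -4*((-2)² + 26) = -4*(4 + 26) = -4*30 = -120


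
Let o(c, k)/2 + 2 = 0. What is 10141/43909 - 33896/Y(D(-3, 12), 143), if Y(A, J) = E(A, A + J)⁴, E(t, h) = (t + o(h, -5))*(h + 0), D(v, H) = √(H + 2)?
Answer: 1705564384024537691963/7656884827552342343125 - 382432214840904*√14/174380760836100625 ≈ 0.21454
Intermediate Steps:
o(c, k) = -4 (o(c, k) = -4 + 2*0 = -4 + 0 = -4)
D(v, H) = √(2 + H)
E(t, h) = h*(-4 + t) (E(t, h) = (t - 4)*(h + 0) = (-4 + t)*h = h*(-4 + t))
Y(A, J) = (-4 + A)⁴*(A + J)⁴ (Y(A, J) = ((A + J)*(-4 + A))⁴ = ((-4 + A)*(A + J))⁴ = (-4 + A)⁴*(A + J)⁴)
10141/43909 - 33896/Y(D(-3, 12), 143) = 10141/43909 - 33896*1/((-4 + √(2 + 12))⁴*(√(2 + 12) + 143)⁴) = 10141*(1/43909) - 33896*1/((-4 + √14)⁴*(√14 + 143)⁴) = 10141/43909 - 33896*1/((-4 + √14)⁴*(143 + √14)⁴) = 10141/43909 - 33896/((-4 + √14)⁴*(143 + √14)⁴)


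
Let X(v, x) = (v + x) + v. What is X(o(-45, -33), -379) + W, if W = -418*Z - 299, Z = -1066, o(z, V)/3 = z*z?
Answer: 457060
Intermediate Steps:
o(z, V) = 3*z² (o(z, V) = 3*(z*z) = 3*z²)
W = 445289 (W = -418*(-1066) - 299 = 445588 - 299 = 445289)
X(v, x) = x + 2*v
X(o(-45, -33), -379) + W = (-379 + 2*(3*(-45)²)) + 445289 = (-379 + 2*(3*2025)) + 445289 = (-379 + 2*6075) + 445289 = (-379 + 12150) + 445289 = 11771 + 445289 = 457060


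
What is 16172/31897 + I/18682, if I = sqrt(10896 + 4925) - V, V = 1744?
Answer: 123248468/297949877 + sqrt(15821)/18682 ≈ 0.42039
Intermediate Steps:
I = -1744 + sqrt(15821) (I = sqrt(10896 + 4925) - 1*1744 = sqrt(15821) - 1744 = -1744 + sqrt(15821) ≈ -1618.2)
16172/31897 + I/18682 = 16172/31897 + (-1744 + sqrt(15821))/18682 = 16172*(1/31897) + (-1744 + sqrt(15821))*(1/18682) = 16172/31897 + (-872/9341 + sqrt(15821)/18682) = 123248468/297949877 + sqrt(15821)/18682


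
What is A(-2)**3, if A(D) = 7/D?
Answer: -343/8 ≈ -42.875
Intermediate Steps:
A(-2)**3 = (7/(-2))**3 = (7*(-1/2))**3 = (-7/2)**3 = -343/8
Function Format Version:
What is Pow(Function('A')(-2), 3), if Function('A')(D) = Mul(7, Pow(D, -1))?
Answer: Rational(-343, 8) ≈ -42.875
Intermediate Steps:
Pow(Function('A')(-2), 3) = Pow(Mul(7, Pow(-2, -1)), 3) = Pow(Mul(7, Rational(-1, 2)), 3) = Pow(Rational(-7, 2), 3) = Rational(-343, 8)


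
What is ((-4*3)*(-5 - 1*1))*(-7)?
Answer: -504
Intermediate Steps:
((-4*3)*(-5 - 1*1))*(-7) = -12*(-5 - 1)*(-7) = -12*(-6)*(-7) = 72*(-7) = -504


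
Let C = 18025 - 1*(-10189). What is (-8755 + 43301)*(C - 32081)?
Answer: -133589382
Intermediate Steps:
C = 28214 (C = 18025 + 10189 = 28214)
(-8755 + 43301)*(C - 32081) = (-8755 + 43301)*(28214 - 32081) = 34546*(-3867) = -133589382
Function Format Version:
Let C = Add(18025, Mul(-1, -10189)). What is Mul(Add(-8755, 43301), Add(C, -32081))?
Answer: -133589382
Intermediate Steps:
C = 28214 (C = Add(18025, 10189) = 28214)
Mul(Add(-8755, 43301), Add(C, -32081)) = Mul(Add(-8755, 43301), Add(28214, -32081)) = Mul(34546, -3867) = -133589382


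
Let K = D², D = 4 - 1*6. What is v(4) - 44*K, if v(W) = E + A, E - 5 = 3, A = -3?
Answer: -171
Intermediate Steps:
E = 8 (E = 5 + 3 = 8)
D = -2 (D = 4 - 6 = -2)
v(W) = 5 (v(W) = 8 - 3 = 5)
K = 4 (K = (-2)² = 4)
v(4) - 44*K = 5 - 44*4 = 5 - 176 = -171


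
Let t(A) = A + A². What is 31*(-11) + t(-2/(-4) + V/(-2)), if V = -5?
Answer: -329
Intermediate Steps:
31*(-11) + t(-2/(-4) + V/(-2)) = 31*(-11) + (-2/(-4) - 5/(-2))*(1 + (-2/(-4) - 5/(-2))) = -341 + (-2*(-¼) - 5*(-½))*(1 + (-2*(-¼) - 5*(-½))) = -341 + (½ + 5/2)*(1 + (½ + 5/2)) = -341 + 3*(1 + 3) = -341 + 3*4 = -341 + 12 = -329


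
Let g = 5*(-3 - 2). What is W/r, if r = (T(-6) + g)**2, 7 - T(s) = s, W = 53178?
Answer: 8863/24 ≈ 369.29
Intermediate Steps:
T(s) = 7 - s
g = -25 (g = 5*(-5) = -25)
r = 144 (r = ((7 - 1*(-6)) - 25)**2 = ((7 + 6) - 25)**2 = (13 - 25)**2 = (-12)**2 = 144)
W/r = 53178/144 = 53178*(1/144) = 8863/24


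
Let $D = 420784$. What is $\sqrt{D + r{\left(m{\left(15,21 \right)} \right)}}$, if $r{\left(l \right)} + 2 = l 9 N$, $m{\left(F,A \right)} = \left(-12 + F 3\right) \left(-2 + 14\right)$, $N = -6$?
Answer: $17 \sqrt{1382} \approx 631.98$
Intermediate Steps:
$m{\left(F,A \right)} = -144 + 36 F$ ($m{\left(F,A \right)} = \left(-12 + 3 F\right) 12 = -144 + 36 F$)
$r{\left(l \right)} = -2 - 54 l$ ($r{\left(l \right)} = -2 + l 9 \left(-6\right) = -2 + 9 l \left(-6\right) = -2 - 54 l$)
$\sqrt{D + r{\left(m{\left(15,21 \right)} \right)}} = \sqrt{420784 - \left(2 + 54 \left(-144 + 36 \cdot 15\right)\right)} = \sqrt{420784 - \left(2 + 54 \left(-144 + 540\right)\right)} = \sqrt{420784 - 21386} = \sqrt{399398} = 17 \sqrt{1382}$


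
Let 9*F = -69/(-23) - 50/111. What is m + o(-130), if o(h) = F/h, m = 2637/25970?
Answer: 16755884/168636195 ≈ 0.099361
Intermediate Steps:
m = 2637/25970 (m = 2637*(1/25970) = 2637/25970 ≈ 0.10154)
F = 283/999 (F = (-69/(-23) - 50/111)/9 = (-69*(-1/23) - 50*1/111)/9 = (3 - 50/111)/9 = (1/9)*(283/111) = 283/999 ≈ 0.28328)
o(h) = 283/(999*h)
m + o(-130) = 2637/25970 + (283/999)/(-130) = 2637/25970 + (283/999)*(-1/130) = 2637/25970 - 283/129870 = 16755884/168636195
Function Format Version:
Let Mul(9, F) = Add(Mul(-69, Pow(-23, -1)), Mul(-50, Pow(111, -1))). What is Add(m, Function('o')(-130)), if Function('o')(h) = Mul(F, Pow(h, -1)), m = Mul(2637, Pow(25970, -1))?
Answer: Rational(16755884, 168636195) ≈ 0.099361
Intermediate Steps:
m = Rational(2637, 25970) (m = Mul(2637, Rational(1, 25970)) = Rational(2637, 25970) ≈ 0.10154)
F = Rational(283, 999) (F = Mul(Rational(1, 9), Add(Mul(-69, Pow(-23, -1)), Mul(-50, Pow(111, -1)))) = Mul(Rational(1, 9), Add(Mul(-69, Rational(-1, 23)), Mul(-50, Rational(1, 111)))) = Mul(Rational(1, 9), Add(3, Rational(-50, 111))) = Mul(Rational(1, 9), Rational(283, 111)) = Rational(283, 999) ≈ 0.28328)
Function('o')(h) = Mul(Rational(283, 999), Pow(h, -1))
Add(m, Function('o')(-130)) = Add(Rational(2637, 25970), Mul(Rational(283, 999), Pow(-130, -1))) = Add(Rational(2637, 25970), Mul(Rational(283, 999), Rational(-1, 130))) = Add(Rational(2637, 25970), Rational(-283, 129870)) = Rational(16755884, 168636195)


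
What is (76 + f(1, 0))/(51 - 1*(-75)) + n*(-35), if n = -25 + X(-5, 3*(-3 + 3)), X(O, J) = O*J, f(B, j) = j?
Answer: 55163/63 ≈ 875.60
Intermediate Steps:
X(O, J) = J*O
n = -25 (n = -25 + (3*(-3 + 3))*(-5) = -25 + (3*0)*(-5) = -25 + 0*(-5) = -25 + 0 = -25)
(76 + f(1, 0))/(51 - 1*(-75)) + n*(-35) = (76 + 0)/(51 - 1*(-75)) - 25*(-35) = 76/(51 + 75) + 875 = 76/126 + 875 = 76*(1/126) + 875 = 38/63 + 875 = 55163/63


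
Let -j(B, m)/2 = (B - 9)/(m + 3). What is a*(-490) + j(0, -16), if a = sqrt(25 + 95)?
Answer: -18/13 - 980*sqrt(30) ≈ -5369.1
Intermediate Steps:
j(B, m) = -2*(-9 + B)/(3 + m) (j(B, m) = -2*(B - 9)/(m + 3) = -2*(-9 + B)/(3 + m))
a = 2*sqrt(30) (a = sqrt(120) = 2*sqrt(30) ≈ 10.954)
a*(-490) + j(0, -16) = (2*sqrt(30))*(-490) + 2*(9 - 1*0)/(3 - 16) = -980*sqrt(30) + 2*(9 + 0)/(-13) = -980*sqrt(30) + 2*(-1/13)*9 = -980*sqrt(30) - 18/13 = -18/13 - 980*sqrt(30)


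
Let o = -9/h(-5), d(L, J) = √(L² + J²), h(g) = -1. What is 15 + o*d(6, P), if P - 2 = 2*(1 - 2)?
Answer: 69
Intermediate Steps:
P = 0 (P = 2 + 2*(1 - 2) = 2 + 2*(-1) = 2 - 2 = 0)
d(L, J) = √(J² + L²)
o = 9 (o = -9/(-1) = -9*(-1) = 9)
15 + o*d(6, P) = 15 + 9*√(0² + 6²) = 15 + 9*√(0 + 36) = 15 + 9*√36 = 15 + 9*6 = 15 + 54 = 69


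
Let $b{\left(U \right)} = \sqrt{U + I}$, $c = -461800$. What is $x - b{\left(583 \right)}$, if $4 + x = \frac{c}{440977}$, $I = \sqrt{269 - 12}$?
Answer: $- \frac{2225708}{440977} - \sqrt{583 + \sqrt{257}} \approx -29.522$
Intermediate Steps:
$I = \sqrt{257} \approx 16.031$
$b{\left(U \right)} = \sqrt{U + \sqrt{257}}$
$x = - \frac{2225708}{440977}$ ($x = -4 - \frac{461800}{440977} = - \frac{2225708}{440977} \approx -5.0472$)
$x - b{\left(583 \right)} = - \frac{2225708}{440977} - \sqrt{583 + \sqrt{257}}$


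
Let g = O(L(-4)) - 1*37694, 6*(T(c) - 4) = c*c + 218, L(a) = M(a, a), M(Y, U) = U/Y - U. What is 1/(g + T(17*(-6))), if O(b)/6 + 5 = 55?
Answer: -3/106859 ≈ -2.8074e-5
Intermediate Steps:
M(Y, U) = -U + U/Y
L(a) = 1 - a (L(a) = -a + a/a = -a + 1 = 1 - a)
O(b) = 300 (O(b) = -30 + 6*55 = -30 + 330 = 300)
T(c) = 121/3 + c²/6 (T(c) = 4 + (c*c + 218)/6 = 4 + (c² + 218)/6 = 4 + (218 + c²)/6 = 4 + (109/3 + c²/6) = 121/3 + c²/6)
g = -37394 (g = 300 - 1*37694 = 300 - 37694 = -37394)
1/(g + T(17*(-6))) = 1/(-37394 + (121/3 + (17*(-6))²/6)) = 1/(-37394 + (121/3 + (⅙)*(-102)²)) = 1/(-37394 + (121/3 + (⅙)*10404)) = 1/(-37394 + (121/3 + 1734)) = 1/(-37394 + 5323/3) = 1/(-106859/3) = -3/106859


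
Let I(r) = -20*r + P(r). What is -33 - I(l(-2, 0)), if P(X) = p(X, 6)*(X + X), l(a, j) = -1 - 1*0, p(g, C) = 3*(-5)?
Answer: -83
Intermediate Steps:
p(g, C) = -15
l(a, j) = -1 (l(a, j) = -1 + 0 = -1)
P(X) = -30*X (P(X) = -15*(X + X) = -30*X)
I(r) = -50*r (I(r) = -20*r - 30*r = -50*r)
-33 - I(l(-2, 0)) = -33 - (-50)*(-1) = -33 - 1*50 = -33 - 50 = -83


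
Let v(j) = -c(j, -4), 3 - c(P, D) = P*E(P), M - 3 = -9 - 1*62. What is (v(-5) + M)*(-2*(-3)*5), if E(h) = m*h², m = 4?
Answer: -17130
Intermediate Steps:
M = -68 (M = 3 + (-9 - 1*62) = 3 + (-9 - 62) = 3 - 71 = -68)
E(h) = 4*h²
c(P, D) = 3 - 4*P³ (c(P, D) = 3 - P*4*P² = 3 - 4*P³)
v(j) = -3 + 4*j³ (v(j) = -(3 - 4*j³) = -3 + 4*j³)
(v(-5) + M)*(-2*(-3)*5) = ((-3 + 4*(-5)³) - 68)*(-2*(-3)*5) = ((-3 + 4*(-125)) - 68)*(6*5) = ((-3 - 500) - 68)*30 = (-503 - 68)*30 = -571*30 = -17130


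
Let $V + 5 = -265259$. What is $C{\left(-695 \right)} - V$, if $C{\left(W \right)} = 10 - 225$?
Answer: $265049$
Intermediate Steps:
$V = -265264$ ($V = -5 - 265259 = -265264$)
$C{\left(W \right)} = -215$ ($C{\left(W \right)} = 10 - 225 = -215$)
$C{\left(-695 \right)} - V = -215 - -265264 = -215 + 265264 = 265049$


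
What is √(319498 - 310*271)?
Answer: 4*√14718 ≈ 485.27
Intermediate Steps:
√(319498 - 310*271) = √(319498 - 84010) = √235488 = 4*√14718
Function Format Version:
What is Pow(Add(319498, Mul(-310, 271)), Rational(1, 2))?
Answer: Mul(4, Pow(14718, Rational(1, 2))) ≈ 485.27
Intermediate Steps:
Pow(Add(319498, Mul(-310, 271)), Rational(1, 2)) = Pow(Add(319498, -84010), Rational(1, 2)) = Pow(235488, Rational(1, 2)) = Mul(4, Pow(14718, Rational(1, 2)))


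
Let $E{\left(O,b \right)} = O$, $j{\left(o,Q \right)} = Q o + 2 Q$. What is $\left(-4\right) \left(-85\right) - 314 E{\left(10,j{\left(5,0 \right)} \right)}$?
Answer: $-2800$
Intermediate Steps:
$j{\left(o,Q \right)} = 2 Q + Q o$
$\left(-4\right) \left(-85\right) - 314 E{\left(10,j{\left(5,0 \right)} \right)} = \left(-4\right) \left(-85\right) - 3140 = 340 - 3140 = -2800$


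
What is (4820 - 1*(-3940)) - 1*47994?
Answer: -39234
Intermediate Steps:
(4820 - 1*(-3940)) - 1*47994 = (4820 + 3940) - 47994 = 8760 - 47994 = -39234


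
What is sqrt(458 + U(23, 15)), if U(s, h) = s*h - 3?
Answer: 20*sqrt(2) ≈ 28.284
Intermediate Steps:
U(s, h) = -3 + h*s (U(s, h) = h*s - 3 = -3 + h*s)
sqrt(458 + U(23, 15)) = sqrt(458 + (-3 + 15*23)) = sqrt(458 + (-3 + 345)) = sqrt(458 + 342) = sqrt(800) = 20*sqrt(2)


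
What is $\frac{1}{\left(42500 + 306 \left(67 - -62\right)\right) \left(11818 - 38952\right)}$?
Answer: $- \frac{1}{2224282516} \approx -4.4958 \cdot 10^{-10}$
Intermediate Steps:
$\frac{1}{\left(42500 + 306 \left(67 - -62\right)\right) \left(11818 - 38952\right)} = \frac{1}{\left(42500 + 306 \left(67 + 62\right)\right) \left(-27134\right)} = \frac{1}{\left(42500 + 306 \cdot 129\right) \left(-27134\right)} = \frac{1}{\left(42500 + 39474\right) \left(-27134\right)} = \frac{1}{81974 \left(-27134\right)} = \frac{1}{-2224282516} = - \frac{1}{2224282516}$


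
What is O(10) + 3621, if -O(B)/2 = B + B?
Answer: 3581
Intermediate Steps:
O(B) = -4*B (O(B) = -2*(B + B) = -4*B)
O(10) + 3621 = -4*10 + 3621 = -40 + 3621 = 3581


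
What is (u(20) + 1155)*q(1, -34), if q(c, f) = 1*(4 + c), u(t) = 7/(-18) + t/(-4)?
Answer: 103465/18 ≈ 5748.1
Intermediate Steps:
u(t) = -7/18 - t/4 (u(t) = 7*(-1/18) + t*(-1/4) = -7/18 - t/4)
q(c, f) = 4 + c
(u(20) + 1155)*q(1, -34) = ((-7/18 - 1/4*20) + 1155)*(4 + 1) = ((-7/18 - 5) + 1155)*5 = (-97/18 + 1155)*5 = (20693/18)*5 = 103465/18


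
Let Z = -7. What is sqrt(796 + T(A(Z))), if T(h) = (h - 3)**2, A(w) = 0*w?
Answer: sqrt(805) ≈ 28.373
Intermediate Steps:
A(w) = 0
T(h) = (-3 + h)**2
sqrt(796 + T(A(Z))) = sqrt(796 + (-3 + 0)**2) = sqrt(796 + (-3)**2) = sqrt(796 + 9) = sqrt(805)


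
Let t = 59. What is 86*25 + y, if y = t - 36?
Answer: 2173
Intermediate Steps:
y = 23 (y = 59 - 36 = 23)
86*25 + y = 86*25 + 23 = 2150 + 23 = 2173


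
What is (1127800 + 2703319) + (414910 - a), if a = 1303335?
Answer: 2942694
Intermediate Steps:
(1127800 + 2703319) + (414910 - a) = (1127800 + 2703319) + (414910 - 1*1303335) = 3831119 + (414910 - 1303335) = 3831119 - 888425 = 2942694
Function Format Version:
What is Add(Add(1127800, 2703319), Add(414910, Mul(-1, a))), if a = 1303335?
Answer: 2942694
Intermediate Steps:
Add(Add(1127800, 2703319), Add(414910, Mul(-1, a))) = Add(Add(1127800, 2703319), Add(414910, Mul(-1, 1303335))) = Add(3831119, Add(414910, -1303335)) = Add(3831119, -888425) = 2942694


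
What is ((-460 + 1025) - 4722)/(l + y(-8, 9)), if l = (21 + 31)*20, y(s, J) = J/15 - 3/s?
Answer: -166280/41639 ≈ -3.9934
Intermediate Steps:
y(s, J) = -3/s + J/15 (y(s, J) = J*(1/15) - 3/s = J/15 - 3/s = -3/s + J/15)
l = 1040 (l = 52*20 = 1040)
((-460 + 1025) - 4722)/(l + y(-8, 9)) = ((-460 + 1025) - 4722)/(1040 + (-3/(-8) + (1/15)*9)) = (565 - 4722)/(1040 + (-3*(-⅛) + ⅗)) = -4157/(1040 + (3/8 + ⅗)) = -4157/(1040 + 39/40) = -4157/41639/40 = -4157*40/41639 = -166280/41639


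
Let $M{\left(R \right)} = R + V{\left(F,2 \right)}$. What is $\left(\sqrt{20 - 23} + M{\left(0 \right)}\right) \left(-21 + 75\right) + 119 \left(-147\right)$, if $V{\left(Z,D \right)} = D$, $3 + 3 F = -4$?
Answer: $-17385 + 54 i \sqrt{3} \approx -17385.0 + 93.531 i$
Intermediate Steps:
$F = - \frac{7}{3}$ ($F = -1 + \frac{1}{3} \left(-4\right) = -1 - \frac{4}{3} = - \frac{7}{3} \approx -2.3333$)
$M{\left(R \right)} = 2 + R$ ($M{\left(R \right)} = R + 2 = 2 + R$)
$\left(\sqrt{20 - 23} + M{\left(0 \right)}\right) \left(-21 + 75\right) + 119 \left(-147\right) = \left(\sqrt{20 - 23} + \left(2 + 0\right)\right) \left(-21 + 75\right) + 119 \left(-147\right) = \left(\sqrt{-3} + 2\right) 54 - 17493 = \left(i \sqrt{3} + 2\right) 54 - 17493 = \left(2 + i \sqrt{3}\right) 54 - 17493 = \left(108 + 54 i \sqrt{3}\right) - 17493 = -17385 + 54 i \sqrt{3}$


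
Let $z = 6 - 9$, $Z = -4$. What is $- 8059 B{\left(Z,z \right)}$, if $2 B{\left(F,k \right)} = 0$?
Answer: $0$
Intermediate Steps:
$z = -3$ ($z = 6 - 9 = -3$)
$B{\left(F,k \right)} = 0$ ($B{\left(F,k \right)} = \frac{1}{2} \cdot 0 = 0$)
$- 8059 B{\left(Z,z \right)} = \left(-8059\right) 0 = 0$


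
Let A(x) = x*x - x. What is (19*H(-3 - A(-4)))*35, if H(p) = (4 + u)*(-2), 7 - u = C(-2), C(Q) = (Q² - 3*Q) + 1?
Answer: 0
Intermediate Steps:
A(x) = x² - x
C(Q) = 1 + Q² - 3*Q
u = -4 (u = 7 - (1 + (-2)² - 3*(-2)) = 7 - (1 + 4 + 6) = 7 - 1*11 = 7 - 11 = -4)
H(p) = 0 (H(p) = (4 - 4)*(-2) = 0*(-2) = 0)
(19*H(-3 - A(-4)))*35 = (19*0)*35 = 0*35 = 0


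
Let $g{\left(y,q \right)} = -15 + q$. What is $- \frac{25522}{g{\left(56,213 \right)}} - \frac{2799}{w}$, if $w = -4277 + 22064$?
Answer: $- \frac{6886576}{53361} \approx -129.06$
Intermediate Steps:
$w = 17787$
$- \frac{25522}{g{\left(56,213 \right)}} - \frac{2799}{w} = - \frac{25522}{-15 + 213} - \frac{2799}{17787} = - \frac{25522}{198} - \frac{933}{5929} = \left(-25522\right) \frac{1}{198} - \frac{933}{5929} = - \frac{12761}{99} - \frac{933}{5929} = - \frac{6886576}{53361}$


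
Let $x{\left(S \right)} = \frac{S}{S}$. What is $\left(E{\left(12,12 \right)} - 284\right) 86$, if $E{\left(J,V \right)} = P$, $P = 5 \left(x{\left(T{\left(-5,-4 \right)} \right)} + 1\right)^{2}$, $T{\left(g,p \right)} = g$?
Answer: $-22704$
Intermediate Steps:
$x{\left(S \right)} = 1$
$P = 20$ ($P = 5 \left(1 + 1\right)^{2} = 5 \cdot 2^{2} = 5 \cdot 4 = 20$)
$E{\left(J,V \right)} = 20$
$\left(E{\left(12,12 \right)} - 284\right) 86 = \left(20 - 284\right) 86 = \left(-264\right) 86 = -22704$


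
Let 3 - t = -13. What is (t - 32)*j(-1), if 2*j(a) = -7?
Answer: 56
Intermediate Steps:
t = 16 (t = 3 - 1*(-13) = 3 + 13 = 16)
j(a) = -7/2 (j(a) = (½)*(-7) = -7/2)
(t - 32)*j(-1) = (16 - 32)*(-7/2) = -16*(-7/2) = 56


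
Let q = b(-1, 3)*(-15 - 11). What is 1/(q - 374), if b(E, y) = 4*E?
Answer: -1/270 ≈ -0.0037037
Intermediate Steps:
q = 104 (q = (4*(-1))*(-15 - 11) = -4*(-26) = 104)
1/(q - 374) = 1/(104 - 374) = 1/(-270) = -1/270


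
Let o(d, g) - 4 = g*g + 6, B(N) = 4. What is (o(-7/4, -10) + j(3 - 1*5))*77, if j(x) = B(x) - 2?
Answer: 8624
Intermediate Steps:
j(x) = 2 (j(x) = 4 - 2 = 2)
o(d, g) = 10 + g² (o(d, g) = 4 + (g*g + 6) = 4 + (g² + 6) = 4 + (6 + g²) = 10 + g²)
(o(-7/4, -10) + j(3 - 1*5))*77 = ((10 + (-10)²) + 2)*77 = ((10 + 100) + 2)*77 = (110 + 2)*77 = 112*77 = 8624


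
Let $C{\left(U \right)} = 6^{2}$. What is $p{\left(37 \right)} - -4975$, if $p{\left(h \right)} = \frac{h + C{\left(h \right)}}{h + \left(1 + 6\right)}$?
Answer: $\frac{218973}{44} \approx 4976.7$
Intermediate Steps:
$C{\left(U \right)} = 36$
$p{\left(h \right)} = \frac{36 + h}{7 + h}$ ($p{\left(h \right)} = \frac{h + 36}{h + \left(1 + 6\right)} = \frac{36 + h}{h + 7} = \frac{36 + h}{7 + h}$)
$p{\left(37 \right)} - -4975 = \frac{36 + 37}{7 + 37} - -4975 = \frac{1}{44} \cdot 73 + 4975 = \frac{73}{44} + 4975 = \frac{218973}{44}$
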